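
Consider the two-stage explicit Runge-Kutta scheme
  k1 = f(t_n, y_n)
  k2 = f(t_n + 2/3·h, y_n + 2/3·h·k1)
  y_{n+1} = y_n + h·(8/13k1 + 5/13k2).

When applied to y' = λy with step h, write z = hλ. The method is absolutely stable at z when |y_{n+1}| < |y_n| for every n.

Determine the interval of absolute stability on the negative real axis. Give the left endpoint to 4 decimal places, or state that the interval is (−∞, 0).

z∈(-3.9000,0).

With y'=λy (z=hλ):
  k1=λy_n ⇒ h·k1=z·y_n;  k2=λ(1+2/3z)y_n ⇒ h·k2=z(1+2/3z)y_n
  y_{n+1}/y_n = 1 + 8/13z + 5/13z(1+2/3z) = 1 + z + 10/39z²
  ⇒ R(z) = 1 + z + 10/39z².

Find x<0 with |R(x)|<1.
x=-0.89: |R|=0.3131
R=1: x+10/39x²=0 ⇒ x=−39/10=-3.9000; min R=1−1/(4·10/39)=0.0250>−1
Confirm numerically:
  x=-3.788: |R|=0.89122 <1
  x=-2.179: |R|=0.03845 <1
  x=-1.766: |R|=0.03368 <1
  x=-4.371: |R|=1.52788 >1
  x=-3.954: |R|=1.05475 >1
Stable set (-3.9000, 0).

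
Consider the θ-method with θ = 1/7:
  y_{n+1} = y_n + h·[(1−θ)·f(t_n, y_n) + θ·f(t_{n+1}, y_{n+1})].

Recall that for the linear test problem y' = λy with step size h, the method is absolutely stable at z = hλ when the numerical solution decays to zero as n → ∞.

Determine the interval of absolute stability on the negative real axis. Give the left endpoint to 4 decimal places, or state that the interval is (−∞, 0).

With y'=λy (z=hλ):
  y_{n+1} = y_n + z·[6/7·y_n + 1/7·y_{n+1}] ⇒ (1 − 1/7z)y_{n+1} = (1 + 6/7z)y_n
  Hence R(z) = (1 + 6/7z)/(1 − 1/7z).

Find x<0 with |R(x)|<1.
x=-1.09: |R|=0.0569
R=−1: 1+6/7x = −1+1/7x ⇒ -5/7x=2 ⇒ x=2/(-5/7)=-2.8000
Confirm numerically:
  x=-2.770: |R|=0.98465 <1
  x=-2.653: |R|=0.92386 <1
  x=-1.656: |R|=0.33919 <1
  x=-3.054: |R|=1.12632 >1
  x=-3.050: |R|=1.12438 >1
  x=-2.875: |R|=1.03797 >1
Stable set (-2.8000, 0).

z∈(-2.8000,0).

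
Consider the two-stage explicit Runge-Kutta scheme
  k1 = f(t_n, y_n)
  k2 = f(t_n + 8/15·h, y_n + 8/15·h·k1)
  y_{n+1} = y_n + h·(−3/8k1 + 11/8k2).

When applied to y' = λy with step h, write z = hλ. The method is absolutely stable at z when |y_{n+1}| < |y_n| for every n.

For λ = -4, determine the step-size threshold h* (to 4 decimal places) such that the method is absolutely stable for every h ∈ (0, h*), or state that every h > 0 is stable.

(-1.3636,0); λ=-4 ⇒ h* = (15/11)/4 = 0.3409.

On y'=λy, z=hλ:
  k1=λy_n ⇒ h·k1=z·y_n;  k2=λ(1+8/15z)y_n ⇒ h·k2=z(1+8/15z)y_n
  y_{n+1}/y_n = 1 − 3/8z + 11/8z(1+8/15z) = 1 + z + 11/15z²
  so R(z) = 1 + z + 11/15z².

Need |R(x)|<1, x<0.
x=-0.88: |R|=0.6879
R=1: x+11/15x²=0 ⇒ x=−15/11=-1.3636; min R=1−1/(4·11/15)=0.6591>−1
Confirm numerically:
  x=-1.331: |R|=0.96814 <1
  x=-1.164: |R|=0.82959 <1
  x=-0.765: |R|=0.66416 <1
  x=-1.432: |R|=1.07179 >1
  x=-1.430: |R|=1.06959 >1
So |R|<1 on (-1.3636, 0).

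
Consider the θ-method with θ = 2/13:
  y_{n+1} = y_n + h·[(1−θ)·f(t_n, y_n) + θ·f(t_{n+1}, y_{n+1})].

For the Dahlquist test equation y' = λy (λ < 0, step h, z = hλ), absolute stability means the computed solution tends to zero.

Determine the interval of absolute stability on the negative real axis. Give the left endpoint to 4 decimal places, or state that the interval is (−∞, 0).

(-2.8889, 0).

With y'=λy (z=hλ):
  y_{n+1} = y_n + z·[11/13·y_n + 2/13·y_{n+1}] ⇒ (1 − 2/13z)y_{n+1} = (1 + 11/13z)y_n
  Hence R(z) = (1 + 11/13z)/(1 − 2/13z).

Boundary: |R(x)|=1, x<0.
x=-1.28: |R|=0.0694
R=−1: 1+11/13x = −1+2/13x ⇒ -9/13x=2 ⇒ x=2/(-9/13)=-2.8889
Confirm numerically:
  x=-2.521: |R|=0.81648 <1
  x=-1.773: |R|=0.39303 <1
  x=-1.306: |R|=0.08750 <1
  x=-3.427: |R|=1.24393 >1
  x=-3.356: |R|=1.21327 >1
  x=-3.124: |R|=1.10993 >1
Interval (-2.8889, 0).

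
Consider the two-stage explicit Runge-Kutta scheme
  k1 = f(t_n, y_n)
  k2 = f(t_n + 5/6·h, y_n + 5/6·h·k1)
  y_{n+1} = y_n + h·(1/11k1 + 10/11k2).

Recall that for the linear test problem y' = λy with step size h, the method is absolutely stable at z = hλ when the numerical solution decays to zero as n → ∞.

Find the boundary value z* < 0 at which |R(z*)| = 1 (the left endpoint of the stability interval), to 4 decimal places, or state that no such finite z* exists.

Set f=λy, z=hλ:
  k1=λy_n ⇒ h·k1=z·y_n;  k2=λ(1+5/6z)y_n ⇒ h·k2=z(1+5/6z)y_n
  y_{n+1}/y_n = 1 + 1/11z + 10/11z(1+5/6z) = 1 + z + 25/33z²
  R(z) = 1 + z + 25/33z².

Boundary: |R(x)|=1, x<0.
x=-1.6: |R|=1.3394
R=1: x+25/33x²=0 ⇒ x=−33/25=-1.3200; min R=1−1/(4·25/33)=0.6700>−1
Confirm numerically:
  x=-0.699: |R|=0.67115 <1
  x=-0.674: |R|=0.67015 <1
  x=-0.605: |R|=0.67229 <1
  x=-1.742: |R|=1.55691 >1
  x=-1.632: |R|=1.38575 >1
  x=-1.466: |R|=1.16215 >1
So |R|<1 on (-1.3200, 0).

left endpoint -1.3200.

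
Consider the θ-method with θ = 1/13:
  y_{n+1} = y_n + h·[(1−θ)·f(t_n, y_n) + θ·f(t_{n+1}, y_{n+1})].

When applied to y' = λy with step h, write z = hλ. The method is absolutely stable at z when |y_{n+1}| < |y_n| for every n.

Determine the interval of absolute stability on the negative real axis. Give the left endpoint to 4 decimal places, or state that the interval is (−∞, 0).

(-2.3636, 0).

With y'=λy (z=hλ):
  y_{n+1} = y_n + z·[12/13·y_n + 1/13·y_{n+1}] ⇒ (1 − 1/13z)y_{n+1} = (1 + 12/13z)y_n
  ⇒ R(z) = (1 + 12/13z)/(1 − 1/13z).

Solve |R(x)|<1 on ℝ⁻.
x=-1.51: |R|=0.3529
R=−1: 1+12/13x = −1+1/13x ⇒ -11/13x=2 ⇒ x=2/(-11/13)=-2.3636
Confirm numerically:
  x=-1.922: |R|=0.67444 <1
  x=-1.741: |R|=0.53538 <1
  x=-1.520: |R|=0.36088 <1
  x=-2.773: |R|=1.28549 >1
  x=-2.690: |R|=1.22881 >1
  x=-2.554: |R|=1.13463 >1
Stable set (-2.3636, 0).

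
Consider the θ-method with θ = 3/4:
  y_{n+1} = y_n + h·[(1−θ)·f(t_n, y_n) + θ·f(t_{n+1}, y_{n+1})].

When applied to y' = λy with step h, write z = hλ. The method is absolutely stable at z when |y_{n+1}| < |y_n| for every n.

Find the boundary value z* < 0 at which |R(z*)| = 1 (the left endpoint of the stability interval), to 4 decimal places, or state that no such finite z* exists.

With y'=λy (z=hλ):
  y_{n+1} = y_n + z·[1/4·y_n + 3/4·y_{n+1}] ⇒ (1 − 3/4z)y_{n+1} = (1 + 1/4z)y_n
  R(z) = (1 + 1/4z)/(1 − 3/4z).

Find x<0 with |R(x)|<1.
x=-1.7: |R|=0.2527
x=-2: |R|=0.2000
x=-10: |R|=0.1765
x=-100: |R|=0.3158
θ=3/4≥1/2 ⇒ |1+1/4x|<|1−3/4x| ∀x<0 ⇒ interval (−∞,0).

unbounded; (−∞, 0).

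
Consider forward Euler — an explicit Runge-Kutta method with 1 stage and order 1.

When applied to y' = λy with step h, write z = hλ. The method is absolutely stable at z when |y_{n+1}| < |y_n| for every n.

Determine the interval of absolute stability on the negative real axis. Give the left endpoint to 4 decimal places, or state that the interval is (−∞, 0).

Test eqn y'=λy, z=hλ:
  order 1, 1-stage ⇒ R(z)=1+z
  (e.g. R(-0.6)=0.40000, |R|=0.40000)

Find x<0 with |R(x)|<1.
x=-0.6: |R|=0.4000
|R(-2.04)|=1.0400 |R(-1.81)|=0.8100 |R(-0.94)|=0.0600
Bisect:
  x_lo=-2.8677 |R|=1.8677  x_hi=-0.2197 |R|=0.7803
  mid=-1.54367 |R|=0.54367 →hi
  mid=-2.20567 |R|=1.20567 →lo
  mid=-1.87467 |R|=0.87467 →hi
  mid=-2.04017 |R|=1.04017 →lo
  mid=-1.95742 |R|=0.95742 →hi
  mid=-1.99879 |R|=0.99879 →hi
  mid=-2.01948 |R|=1.01948 →lo
  mid=-2.00914 |R|=1.00914 →lo
  mid=-2.00396 |R|=1.00396 →lo
  mid=-2.00138 |R|=1.00138 →lo
  ...
  [-2.00008,-1.99992] ⇒ x*=-2.0000
Stable set (-2.0000, 0).

(-2.0000, 0).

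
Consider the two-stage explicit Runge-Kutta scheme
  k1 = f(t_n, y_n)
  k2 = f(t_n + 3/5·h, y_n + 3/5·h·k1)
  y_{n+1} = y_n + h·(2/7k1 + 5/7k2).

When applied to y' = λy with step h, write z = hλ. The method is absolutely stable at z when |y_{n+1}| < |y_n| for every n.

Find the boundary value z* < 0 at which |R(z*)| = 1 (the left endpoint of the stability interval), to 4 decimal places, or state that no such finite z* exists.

left endpoint -2.3333.

On y'=λy, z=hλ:
  k1=λy_n ⇒ h·k1=z·y_n;  k2=λ(1+3/5z)y_n ⇒ h·k2=z(1+3/5z)y_n
  y_{n+1}/y_n = 1 + 2/7z + 5/7z(1+3/5z) = 1 + z + 3/7z²
  so R(z) = 1 + z + 3/7z².

Need |R(x)|<1, x<0.
x=-0.71: |R|=0.5060
R=1: x+3/7x²=0 ⇒ x=−7/3=-2.3333; min R=1−1/(4·3/7)=0.4167>−1
Confirm numerically:
  x=-2.024: |R|=0.73168 <1
  x=-1.651: |R|=0.51720 <1
  x=-1.274: |R|=0.42160 <1
  x=-1.148: |R|=0.41682 <1
  x=-2.508: |R|=1.18774 >1
  x=-2.425: |R|=1.09527 >1
  x=-2.396: |R|=1.06435 >1
Stable set (-2.3333, 0).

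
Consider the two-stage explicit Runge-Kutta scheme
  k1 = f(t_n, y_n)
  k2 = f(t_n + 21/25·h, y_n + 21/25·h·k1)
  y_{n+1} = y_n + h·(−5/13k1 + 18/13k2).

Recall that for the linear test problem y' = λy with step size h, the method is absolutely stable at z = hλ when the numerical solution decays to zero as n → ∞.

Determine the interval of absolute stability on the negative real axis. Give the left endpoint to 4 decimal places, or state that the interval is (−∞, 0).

Set f=λy, z=hλ:
  k1=λy_n ⇒ h·k1=z·y_n;  k2=λ(1+21/25z)y_n ⇒ h·k2=z(1+21/25z)y_n
  y_{n+1}/y_n = 1 − 5/13z + 18/13z(1+21/25z) = 1 + z + 378/325z²
  Hence R(z) = 1 + z + 378/325z².

Boundary: |R(x)|=1, x<0.
x=-1.7: |R|=2.6613
R=1: x+378/325x²=0 ⇒ x=−325/378=-0.8598; min R=1−1/(4·378/325)=0.7851>−1
Confirm numerically:
  x=-0.745: |R|=0.90054 <1
  x=-0.497: |R|=0.79029 <1
  x=-0.432: |R|=0.78506 <1
  x=-1.453: |R|=2.00250 >1
  x=-1.360: |R|=1.79123 >1
  x=-1.253: |R|=1.57304 >1
So |R|<1 on (-0.8598, 0).

z∈(-0.8598,0).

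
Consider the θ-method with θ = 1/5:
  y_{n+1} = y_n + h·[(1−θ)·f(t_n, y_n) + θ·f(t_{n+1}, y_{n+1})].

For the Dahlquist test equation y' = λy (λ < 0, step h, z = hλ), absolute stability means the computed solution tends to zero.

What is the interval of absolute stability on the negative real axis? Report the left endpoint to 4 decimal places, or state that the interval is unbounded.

With y'=λy (z=hλ):
  y_{n+1} = y_n + z·[4/5·y_n + 1/5·y_{n+1}] ⇒ (1 − 1/5z)y_{n+1} = (1 + 4/5z)y_n
  so R(z) = (1 + 4/5z)/(1 − 1/5z).

Solve |R(x)|<1 on ℝ⁻.
x=-0.63: |R|=0.4405
R=−1: 1+4/5x = −1+1/5x ⇒ -3/5x=2 ⇒ x=2/(-3/5)=-3.3333
Confirm numerically:
  x=-2.902: |R|=0.83624 <1
  x=-2.255: |R|=0.55410 <1
  x=-1.568: |R|=0.19367 <1
  x=-3.666: |R|=1.11516 >1
  x=-3.604: |R|=1.09437 >1
  x=-3.472: |R|=1.04910 >1
So |R|<1 on (-3.3333, 0).

(-3.3333, 0).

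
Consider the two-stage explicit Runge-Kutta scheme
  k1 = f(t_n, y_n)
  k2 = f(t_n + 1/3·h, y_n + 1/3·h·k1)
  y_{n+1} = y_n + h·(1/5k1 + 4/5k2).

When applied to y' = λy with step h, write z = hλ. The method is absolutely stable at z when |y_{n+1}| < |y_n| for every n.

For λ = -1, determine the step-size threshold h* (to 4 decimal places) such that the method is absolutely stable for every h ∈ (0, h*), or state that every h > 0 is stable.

Test eqn y'=λy, z=hλ:
  k1=λy_n ⇒ h·k1=z·y_n;  k2=λ(1+1/3z)y_n ⇒ h·k2=z(1+1/3z)y_n
  y_{n+1}/y_n = 1 + 1/5z + 4/5z(1+1/3z) = 1 + z + 4/15z²
  R(z) = 1 + z + 4/15z².

Need |R(x)|<1, x<0.
x=-0.77: |R|=0.3881
R=1: x+4/15x²=0 ⇒ x=−15/4=-3.7500; min R=1−1/(4·4/15)=0.0625>−1
Confirm numerically:
  x=-3.348: |R|=0.64109 <1
  x=-1.846: |R|=0.06272 <1
  x=-1.559: |R|=0.08913 <1
  x=-4.101: |R|=1.38385 >1
  x=-3.851: |R|=1.10372 >1
So |R|<1 on (-3.7500, 0).

(-3.7500,0); λ=-1 ⇒ h* = (15/4)/1 = 3.7500.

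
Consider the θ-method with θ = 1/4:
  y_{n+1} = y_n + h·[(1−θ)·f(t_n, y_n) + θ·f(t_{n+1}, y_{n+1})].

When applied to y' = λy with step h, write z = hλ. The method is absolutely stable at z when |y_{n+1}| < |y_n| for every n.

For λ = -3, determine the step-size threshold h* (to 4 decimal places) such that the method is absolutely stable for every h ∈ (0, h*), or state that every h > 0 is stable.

(-4.0000,0); λ=-3 ⇒ h* = (4)/3 = 1.3333.

On y'=λy, z=hλ:
  y_{n+1} = y_n + z·[3/4·y_n + 1/4·y_{n+1}] ⇒ (1 − 1/4z)y_{n+1} = (1 + 3/4z)y_n
  so R(z) = (1 + 3/4z)/(1 − 1/4z).

Solve |R(x)|<1 on ℝ⁻.
x=-0.87: |R|=0.2854
R=−1: 1+3/4x = −1+1/4x ⇒ -1/2x=2 ⇒ x=2/(-1/2)=-4.0000
Confirm numerically:
  x=-3.882: |R|=0.97006 <1
  x=-2.546: |R|=0.55576 <1
  x=-2.143: |R|=0.39541 <1
  x=-4.317: |R|=1.07623 >1
  x=-4.258: |R|=1.06248 >1
Stable set (-4.0000, 0).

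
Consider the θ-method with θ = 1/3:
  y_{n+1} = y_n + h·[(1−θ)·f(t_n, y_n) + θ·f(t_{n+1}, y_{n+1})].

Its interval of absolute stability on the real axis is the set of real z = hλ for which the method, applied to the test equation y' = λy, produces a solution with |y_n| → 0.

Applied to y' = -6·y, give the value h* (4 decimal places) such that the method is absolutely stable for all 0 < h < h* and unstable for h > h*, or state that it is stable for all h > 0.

(-6.0000,0); λ=-6 ⇒ h* = (6)/6 = 1.0000.

Set f=λy, z=hλ:
  y_{n+1} = y_n + z·[2/3·y_n + 1/3·y_{n+1}] ⇒ (1 − 1/3z)y_{n+1} = (1 + 2/3z)y_n
  so R(z) = (1 + 2/3z)/(1 − 1/3z).

Need |R(x)|<1, x<0.
x=-0.74: |R|=0.4064
R=−1: 1+2/3x = −1+1/3x ⇒ -1/3x=2 ⇒ x=2/(-1/3)=-6.0000
Confirm numerically:
  x=-5.869: |R|=0.98523 <1
  x=-4.860: |R|=0.85496 <1
  x=-3.796: |R|=0.67569 <1
  x=-3.705: |R|=0.65772 <1
  x=-6.533: |R|=1.05591 >1
  x=-6.211: |R|=1.02291 >1
Stable set (-6.0000, 0).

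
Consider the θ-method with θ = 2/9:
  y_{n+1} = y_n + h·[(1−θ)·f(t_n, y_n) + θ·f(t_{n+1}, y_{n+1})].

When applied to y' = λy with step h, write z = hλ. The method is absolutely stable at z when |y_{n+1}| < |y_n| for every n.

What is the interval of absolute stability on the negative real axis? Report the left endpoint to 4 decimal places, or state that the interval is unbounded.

On y'=λy, z=hλ:
  y_{n+1} = y_n + z·[7/9·y_n + 2/9·y_{n+1}] ⇒ (1 − 2/9z)y_{n+1} = (1 + 7/9z)y_n
  ⇒ R(z) = (1 + 7/9z)/(1 − 2/9z).

Solve |R(x)|<1 on ℝ⁻.
x=-1.12: |R|=0.1032
R=−1: 1+7/9x = −1+2/9x ⇒ -5/9x=2 ⇒ x=2/(-5/9)=-3.6000
Confirm numerically:
  x=-3.375: |R|=0.92857 <1
  x=-3.252: |R|=0.88777 <1
  x=-3.166: |R|=0.85847 <1
  x=-2.426: |R|=0.57623 <1
  x=-4.176: |R|=1.16598 >1
  x=-4.055: |R|=1.13296 >1
  x=-3.771: |R|=1.05169 >1
Interval (-3.6000, 0).

z∈(-3.6000,0).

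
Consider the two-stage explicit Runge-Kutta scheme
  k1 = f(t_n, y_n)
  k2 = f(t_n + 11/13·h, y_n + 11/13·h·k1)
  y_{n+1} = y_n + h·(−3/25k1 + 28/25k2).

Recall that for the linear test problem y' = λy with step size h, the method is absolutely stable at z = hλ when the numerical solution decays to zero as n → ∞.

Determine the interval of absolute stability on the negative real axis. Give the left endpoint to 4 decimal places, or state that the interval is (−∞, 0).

With y'=λy (z=hλ):
  k1=λy_n ⇒ h·k1=z·y_n;  k2=λ(1+11/13z)y_n ⇒ h·k2=z(1+11/13z)y_n
  y_{n+1}/y_n = 1 − 3/25z + 28/25z(1+11/13z) = 1 + z + 308/325z²
  R(z) = 1 + z + 308/325z².

Need |R(x)|<1, x<0.
x=-0.78: |R|=0.7966
R=1: x+308/325x²=0 ⇒ x=−325/308=-1.0552; min R=1−1/(4·308/325)=0.7362>−1
Confirm numerically:
  x=-0.863: |R|=0.84281 <1
  x=-0.503: |R|=0.73677 <1
  x=-0.498: |R|=0.73703 <1
  x=-1.536: |R|=1.69989 >1
  x=-1.204: |R|=1.16979 >1
  x=-1.089: |R|=1.03489 >1
So |R|<1 on (-1.0552, 0).

(-1.0552, 0).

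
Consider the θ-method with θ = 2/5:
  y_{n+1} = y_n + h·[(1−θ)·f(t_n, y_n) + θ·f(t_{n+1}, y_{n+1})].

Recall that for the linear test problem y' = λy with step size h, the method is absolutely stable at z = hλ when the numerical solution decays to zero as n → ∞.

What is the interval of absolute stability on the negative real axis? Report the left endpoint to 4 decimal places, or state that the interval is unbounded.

(-10.0000, 0).

Set f=λy, z=hλ:
  y_{n+1} = y_n + z·[3/5·y_n + 2/5·y_{n+1}] ⇒ (1 − 2/5z)y_{n+1} = (1 + 3/5z)y_n
  R(z) = (1 + 3/5z)/(1 − 2/5z).

Need |R(x)|<1, x<0.
x=-1.53: |R|=0.0509
R=−1: 1+3/5x = −1+2/5x ⇒ -1/5x=2 ⇒ x=2/(-1/5)=-10.0000
Confirm numerically:
  x=-8.234: |R|=0.91774 <1
  x=-6.444: |R|=0.80121 <1
  x=-5.219: |R|=0.69031 <1
  x=-10.438: |R|=1.01693 >1
  x=-10.370: |R|=1.01437 >1
  x=-10.153: |R|=1.00605 >1
So |R|<1 on (-10.0000, 0).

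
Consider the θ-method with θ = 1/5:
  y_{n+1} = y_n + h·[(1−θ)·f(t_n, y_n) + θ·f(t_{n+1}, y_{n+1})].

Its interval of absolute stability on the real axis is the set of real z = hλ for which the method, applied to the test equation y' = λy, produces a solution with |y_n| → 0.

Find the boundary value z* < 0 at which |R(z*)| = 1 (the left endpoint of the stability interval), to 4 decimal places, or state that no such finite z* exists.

On y'=λy, z=hλ:
  y_{n+1} = y_n + z·[4/5·y_n + 1/5·y_{n+1}] ⇒ (1 − 1/5z)y_{n+1} = (1 + 4/5z)y_n
  Hence R(z) = (1 + 4/5z)/(1 − 1/5z).

Find x<0 with |R(x)|<1.
x=-0.69: |R|=0.3937
R=−1: 1+4/5x = −1+1/5x ⇒ -3/5x=2 ⇒ x=2/(-3/5)=-3.3333
Confirm numerically:
  x=-3.183: |R|=0.94489 <1
  x=-3.149: |R|=0.93214 <1
  x=-3.016: |R|=0.88124 <1
  x=-3.880: |R|=1.18468 >1
  x=-3.388: |R|=1.01955 >1
So |R|<1 on (-3.3333, 0).

z* = -3.3333.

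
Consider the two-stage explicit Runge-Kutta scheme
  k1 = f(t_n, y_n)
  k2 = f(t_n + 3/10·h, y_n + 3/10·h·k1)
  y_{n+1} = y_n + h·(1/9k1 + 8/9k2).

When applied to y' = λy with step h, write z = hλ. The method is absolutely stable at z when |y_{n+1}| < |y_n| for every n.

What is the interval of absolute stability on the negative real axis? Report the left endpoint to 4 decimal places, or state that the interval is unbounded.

(-3.7500, 0).

On y'=λy, z=hλ:
  k1=λy_n ⇒ h·k1=z·y_n;  k2=λ(1+3/10z)y_n ⇒ h·k2=z(1+3/10z)y_n
  y_{n+1}/y_n = 1 + 1/9z + 8/9z(1+3/10z) = 1 + z + 4/15z²
  R(z) = 1 + z + 4/15z².

Need |R(x)|<1, x<0.
x=-1.5: |R|=0.1000
R=1: x+4/15x²=0 ⇒ x=−15/4=-3.7500; min R=1−1/(4·4/15)=0.0625>−1
Confirm numerically:
  x=-3.127: |R|=0.48050 <1
  x=-2.692: |R|=0.24050 <1
  x=-2.618: |R|=0.20971 <1
  x=-2.335: |R|=0.11893 <1
  x=-3.785: |R|=1.03533 >1
  x=-3.782: |R|=1.03227 >1
Interval (-3.7500, 0).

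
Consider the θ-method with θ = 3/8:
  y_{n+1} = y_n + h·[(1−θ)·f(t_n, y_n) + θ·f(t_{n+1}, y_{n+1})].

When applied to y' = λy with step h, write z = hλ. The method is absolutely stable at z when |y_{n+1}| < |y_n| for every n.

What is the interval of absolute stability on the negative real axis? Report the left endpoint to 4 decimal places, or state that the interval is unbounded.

(-8.0000, 0).

Test eqn y'=λy, z=hλ:
  y_{n+1} = y_n + z·[5/8·y_n + 3/8·y_{n+1}] ⇒ (1 − 3/8z)y_{n+1} = (1 + 5/8z)y_n
  R(z) = (1 + 5/8z)/(1 − 3/8z).

Find x<0 with |R(x)|<1.
x=-0.95: |R|=0.2995
R=−1: 1+5/8x = −1+3/8x ⇒ -1/4x=2 ⇒ x=2/(-1/4)=-8.0000
Confirm numerically:
  x=-7.049: |R|=0.93474 <1
  x=-4.846: |R|=0.72012 <1
  x=-3.788: |R|=0.56497 <1
  x=-8.383: |R|=1.02311 >1
  x=-8.211: |R|=1.01293 >1
So |R|<1 on (-8.0000, 0).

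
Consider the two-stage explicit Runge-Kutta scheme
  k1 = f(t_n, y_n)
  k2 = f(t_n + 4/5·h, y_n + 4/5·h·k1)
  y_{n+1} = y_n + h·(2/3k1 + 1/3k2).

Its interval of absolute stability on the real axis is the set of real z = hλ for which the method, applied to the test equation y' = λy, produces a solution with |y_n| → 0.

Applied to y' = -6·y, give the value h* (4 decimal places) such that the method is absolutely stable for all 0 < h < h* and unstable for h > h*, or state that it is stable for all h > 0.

(-3.7500,0); λ=-6 ⇒ h* = (15/4)/6 = 0.6250.

Set f=λy, z=hλ:
  k1=λy_n ⇒ h·k1=z·y_n;  k2=λ(1+4/5z)y_n ⇒ h·k2=z(1+4/5z)y_n
  y_{n+1}/y_n = 1 + 2/3z + 1/3z(1+4/5z) = 1 + z + 4/15z²
  R(z) = 1 + z + 4/15z².

Need |R(x)|<1, x<0.
x=-1.37: |R|=0.1305
R=1: x+4/15x²=0 ⇒ x=−15/4=-3.7500; min R=1−1/(4·4/15)=0.0625>−1
Confirm numerically:
  x=-3.315: |R|=0.61546 <1
  x=-3.242: |R|=0.56082 <1
  x=-2.664: |R|=0.22851 <1
  x=-1.728: |R|=0.06826 <1
  x=-4.282: |R|=1.60747 >1
  x=-4.076: |R|=1.35434 >1
Stable set (-3.7500, 0).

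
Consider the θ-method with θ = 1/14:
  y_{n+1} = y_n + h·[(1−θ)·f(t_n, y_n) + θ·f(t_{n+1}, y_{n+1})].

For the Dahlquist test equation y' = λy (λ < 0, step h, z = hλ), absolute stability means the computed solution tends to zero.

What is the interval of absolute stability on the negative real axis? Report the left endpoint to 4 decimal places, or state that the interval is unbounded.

On y'=λy, z=hλ:
  y_{n+1} = y_n + z·[13/14·y_n + 1/14·y_{n+1}] ⇒ (1 − 1/14z)y_{n+1} = (1 + 13/14z)y_n
  so R(z) = (1 + 13/14z)/(1 − 1/14z).

Solve |R(x)|<1 on ℝ⁻.
x=-0.92: |R|=0.1367
R=−1: 1+13/14x = −1+1/14x ⇒ -6/7x=2 ⇒ x=2/(-6/7)=-2.3333
Confirm numerically:
  x=-2.201: |R|=0.90198 <1
  x=-1.255: |R|=0.15175 <1
  x=-1.165: |R|=0.07550 <1
  x=-2.916: |R|=1.41334 >1
  x=-2.603: |R|=1.19490 >1
So |R|<1 on (-2.3333, 0).

(-2.3333, 0).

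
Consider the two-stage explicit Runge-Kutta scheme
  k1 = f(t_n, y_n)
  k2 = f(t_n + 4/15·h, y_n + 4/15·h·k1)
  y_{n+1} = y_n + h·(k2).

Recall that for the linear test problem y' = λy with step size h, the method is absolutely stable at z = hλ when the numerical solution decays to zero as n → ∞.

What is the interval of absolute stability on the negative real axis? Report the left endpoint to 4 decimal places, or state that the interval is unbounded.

z∈(-3.7500,0).

Set f=λy, z=hλ:
  k1=λy_n ⇒ h·k1=z·y_n;  k2=λ(1+4/15z)y_n ⇒ h·k2=z(1+4/15z)y_n
  y_{n+1}/y_n = 1 + z(1+4/15z) = 1 + z + 4/15z²
  R(z) = 1 + z + 4/15z².

Solve |R(x)|<1 on ℝ⁻.
x=-1.25: |R|=0.1667
R=1: x+4/15x²=0 ⇒ x=−15/4=-3.7500; min R=1−1/(4·4/15)=0.0625>−1
Confirm numerically:
  x=-3.415: |R|=0.69493 <1
  x=-3.402: |R|=0.68429 <1
  x=-2.383: |R|=0.13132 <1
  x=-3.956: |R|=1.21732 >1
  x=-3.905: |R|=1.16141 >1
Stable set (-3.7500, 0).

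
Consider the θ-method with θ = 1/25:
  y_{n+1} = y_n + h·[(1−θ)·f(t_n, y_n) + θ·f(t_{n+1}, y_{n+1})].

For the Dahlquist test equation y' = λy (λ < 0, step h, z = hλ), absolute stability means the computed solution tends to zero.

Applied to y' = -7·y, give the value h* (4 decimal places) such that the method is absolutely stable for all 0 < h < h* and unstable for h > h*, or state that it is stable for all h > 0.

Set f=λy, z=hλ:
  y_{n+1} = y_n + z·[24/25·y_n + 1/25·y_{n+1}] ⇒ (1 − 1/25z)y_{n+1} = (1 + 24/25z)y_n
  R(z) = (1 + 24/25z)/(1 − 1/25z).

Boundary: |R(x)|=1, x<0.
x=-0.47: |R|=0.5387
R=−1: 1+24/25x = −1+1/25x ⇒ -23/25x=2 ⇒ x=2/(-23/25)=-2.1739
Confirm numerically:
  x=-1.982: |R|=0.83641 <1
  x=-1.705: |R|=0.59614 <1
  x=-1.232: |R|=0.17414 <1
  x=-2.631: |R|=1.38048 >1
Stable set (-2.1739, 0).

(-2.1739,0); λ=-7 ⇒ h* = (50/23)/7 = 0.3106.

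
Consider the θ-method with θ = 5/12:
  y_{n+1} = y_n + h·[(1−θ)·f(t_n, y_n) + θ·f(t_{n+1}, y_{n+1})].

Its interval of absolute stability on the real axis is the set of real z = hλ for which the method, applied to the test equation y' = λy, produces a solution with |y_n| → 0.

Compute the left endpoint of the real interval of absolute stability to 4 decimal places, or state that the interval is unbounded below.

z* = -12.0000.

With y'=λy (z=hλ):
  y_{n+1} = y_n + z·[7/12·y_n + 5/12·y_{n+1}] ⇒ (1 − 5/12z)y_{n+1} = (1 + 7/12z)y_n
  R(z) = (1 + 7/12z)/(1 − 5/12z).

Boundary: |R(x)|=1, x<0.
x=-1.04: |R|=0.2744
R=−1: 1+7/12x = −1+5/12x ⇒ -1/6x=2 ⇒ x=2/(-1/6)=-12.0000
Confirm numerically:
  x=-11.188: |R|=0.97610 <1
  x=-10.658: |R|=0.95889 <1
  x=-9.142: |R|=0.90095 <1
  x=-4.952: |R|=0.61654 <1
  x=-12.420: |R|=1.01134 >1
  x=-12.116: |R|=1.00320 >1
  x=-12.071: |R|=1.00196 >1
Stable set (-12.0000, 0).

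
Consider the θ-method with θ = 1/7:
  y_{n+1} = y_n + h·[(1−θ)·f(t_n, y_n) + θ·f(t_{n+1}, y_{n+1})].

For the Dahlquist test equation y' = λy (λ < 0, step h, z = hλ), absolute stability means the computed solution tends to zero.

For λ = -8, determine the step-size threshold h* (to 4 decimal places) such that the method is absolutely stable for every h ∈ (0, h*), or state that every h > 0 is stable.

On y'=λy, z=hλ:
  y_{n+1} = y_n + z·[6/7·y_n + 1/7·y_{n+1}] ⇒ (1 − 1/7z)y_{n+1} = (1 + 6/7z)y_n
  ⇒ R(z) = (1 + 6/7z)/(1 − 1/7z).

Solve |R(x)|<1 on ℝ⁻.
x=-1.75: |R|=0.4000
R=−1: 1+6/7x = −1+1/7x ⇒ -5/7x=2 ⇒ x=2/(-5/7)=-2.8000
Confirm numerically:
  x=-2.670: |R|=0.93278 <1
  x=-2.232: |R|=0.69237 <1
  x=-1.373: |R|=0.14786 <1
  x=-3.300: |R|=1.24272 >1
  x=-3.066: |R|=1.13213 >1
  x=-3.039: |R|=1.11904 >1
So |R|<1 on (-2.8000, 0).

(-2.8000,0); λ=-8 ⇒ h* = (14/5)/8 = 0.3500.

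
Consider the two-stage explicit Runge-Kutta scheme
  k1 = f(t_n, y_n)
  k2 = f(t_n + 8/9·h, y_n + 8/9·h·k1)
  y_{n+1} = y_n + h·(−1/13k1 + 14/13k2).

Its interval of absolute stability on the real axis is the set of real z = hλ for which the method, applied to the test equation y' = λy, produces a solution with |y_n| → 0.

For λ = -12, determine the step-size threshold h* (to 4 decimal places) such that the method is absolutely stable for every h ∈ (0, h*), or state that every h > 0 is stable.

On y'=λy, z=hλ:
  k1=λy_n ⇒ h·k1=z·y_n;  k2=λ(1+8/9z)y_n ⇒ h·k2=z(1+8/9z)y_n
  y_{n+1}/y_n = 1 − 1/13z + 14/13z(1+8/9z) = 1 + z + 112/117z²
  so R(z) = 1 + z + 112/117z².

Solve |R(x)|<1 on ℝ⁻.
x=-0.47: |R|=0.7415
R=1: x+112/117x²=0 ⇒ x=−117/112=-1.0446; min R=1−1/(4·112/117)=0.7388>−1
Confirm numerically:
  x=-0.940: |R|=0.90584 <1
  x=-0.911: |R|=0.88345 <1
  x=-0.670: |R|=0.75972 <1
  x=-0.429: |R|=0.74718 <1
  x=-1.338: |R|=1.37574 >1
  x=-1.068: |R|=1.02388 >1
So |R|<1 on (-1.0446, 0).

(-1.0446,0); λ=-12 ⇒ h* = (117/112)/12 = 0.0871.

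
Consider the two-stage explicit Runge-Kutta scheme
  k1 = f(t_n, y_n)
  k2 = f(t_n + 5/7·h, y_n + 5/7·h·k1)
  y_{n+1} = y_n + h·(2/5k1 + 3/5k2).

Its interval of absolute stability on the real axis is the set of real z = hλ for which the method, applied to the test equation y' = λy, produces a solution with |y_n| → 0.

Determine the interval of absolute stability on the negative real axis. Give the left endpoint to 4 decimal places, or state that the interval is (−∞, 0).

(-2.3333, 0).

With y'=λy (z=hλ):
  k1=λy_n ⇒ h·k1=z·y_n;  k2=λ(1+5/7z)y_n ⇒ h·k2=z(1+5/7z)y_n
  y_{n+1}/y_n = 1 + 2/5z + 3/5z(1+5/7z) = 1 + z + 3/7z²
  Hence R(z) = 1 + z + 3/7z².

Find x<0 with |R(x)|<1.
x=-0.69: |R|=0.5140
R=1: x+3/7x²=0 ⇒ x=−7/3=-2.3333; min R=1−1/(4·3/7)=0.4167>−1
Confirm numerically:
  x=-2.280: |R|=0.94789 <1
  x=-1.290: |R|=0.42319 <1
  x=-1.181: |R|=0.41675 <1
  x=-2.580: |R|=1.27274 >1
  x=-2.440: |R|=1.11154 >1
So |R|<1 on (-2.3333, 0).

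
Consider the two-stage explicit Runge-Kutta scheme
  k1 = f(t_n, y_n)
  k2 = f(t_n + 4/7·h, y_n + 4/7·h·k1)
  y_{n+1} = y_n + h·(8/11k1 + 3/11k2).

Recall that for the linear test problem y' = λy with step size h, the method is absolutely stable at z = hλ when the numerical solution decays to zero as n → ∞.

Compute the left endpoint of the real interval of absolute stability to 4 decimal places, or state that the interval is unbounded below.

left endpoint -6.4167.

On y'=λy, z=hλ:
  k1=λy_n ⇒ h·k1=z·y_n;  k2=λ(1+4/7z)y_n ⇒ h·k2=z(1+4/7z)y_n
  y_{n+1}/y_n = 1 + 8/11z + 3/11z(1+4/7z) = 1 + z + 12/77z²
  so R(z) = 1 + z + 12/77z².

Need |R(x)|<1, x<0.
x=-0.73: |R|=0.3530
R=1: x+12/77x²=0 ⇒ x=−77/12=-6.4167; min R=1−1/(4·12/77)=-0.6042>−1
Confirm numerically:
  x=-4.384: |R|=0.38876 <1
  x=-4.216: |R|=0.44592 <1
  x=-4.044: |R|=0.49533 <1
  x=-6.772: |R|=1.37501 >1
  x=-6.598: |R|=1.18646 >1
  x=-6.570: |R|=1.15700 >1
Interval (-6.4167, 0).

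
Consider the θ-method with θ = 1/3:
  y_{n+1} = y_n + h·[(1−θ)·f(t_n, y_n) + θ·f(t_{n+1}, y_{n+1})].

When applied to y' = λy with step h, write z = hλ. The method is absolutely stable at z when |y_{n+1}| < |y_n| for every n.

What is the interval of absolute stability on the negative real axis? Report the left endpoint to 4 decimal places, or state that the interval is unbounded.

(-6.0000, 0).

On y'=λy, z=hλ:
  y_{n+1} = y_n + z·[2/3·y_n + 1/3·y_{n+1}] ⇒ (1 − 1/3z)y_{n+1} = (1 + 2/3z)y_n
  Hence R(z) = (1 + 2/3z)/(1 − 1/3z).

Solve |R(x)|<1 on ℝ⁻.
x=-1.47: |R|=0.0134
R=−1: 1+2/3x = −1+1/3x ⇒ -1/3x=2 ⇒ x=2/(-1/3)=-6.0000
Confirm numerically:
  x=-4.617: |R|=0.81843 <1
  x=-3.957: |R|=0.70634 <1
  x=-2.952: |R|=0.48790 <1
  x=-6.594: |R|=1.06191 >1
  x=-6.415: |R|=1.04408 >1
Interval (-6.0000, 0).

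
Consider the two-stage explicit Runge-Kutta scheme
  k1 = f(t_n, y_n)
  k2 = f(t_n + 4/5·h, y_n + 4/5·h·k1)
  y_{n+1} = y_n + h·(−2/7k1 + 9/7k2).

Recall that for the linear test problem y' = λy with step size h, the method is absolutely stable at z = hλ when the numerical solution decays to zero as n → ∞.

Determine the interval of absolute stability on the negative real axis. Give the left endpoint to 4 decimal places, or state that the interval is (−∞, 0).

z∈(-0.9722,0).

On y'=λy, z=hλ:
  k1=λy_n ⇒ h·k1=z·y_n;  k2=λ(1+4/5z)y_n ⇒ h·k2=z(1+4/5z)y_n
  y_{n+1}/y_n = 1 − 2/7z + 9/7z(1+4/5z) = 1 + z + 36/35z²
  so R(z) = 1 + z + 36/35z².

Boundary: |R(x)|=1, x<0.
x=-1.52: |R|=1.8564
R=1: x+36/35x²=0 ⇒ x=−35/36=-0.9722; min R=1−1/(4·36/35)=0.7569>−1
Confirm numerically:
  x=-0.731: |R|=0.81863 <1
  x=-0.618: |R|=0.77484 <1
  x=-0.420: |R|=0.76144 <1
  x=-0.416: |R|=0.76200 <1
  x=-1.185: |R|=1.25935 >1
  x=-1.116: |R|=1.16504 >1
Interval (-0.9722, 0).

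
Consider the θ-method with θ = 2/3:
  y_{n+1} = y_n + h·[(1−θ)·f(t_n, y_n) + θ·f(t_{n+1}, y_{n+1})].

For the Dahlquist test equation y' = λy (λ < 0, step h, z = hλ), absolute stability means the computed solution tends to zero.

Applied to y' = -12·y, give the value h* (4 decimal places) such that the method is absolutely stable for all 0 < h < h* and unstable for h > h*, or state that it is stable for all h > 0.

interval (−∞, 0). Any h>0 works for λ=-12.

Set f=λy, z=hλ:
  y_{n+1} = y_n + z·[1/3·y_n + 2/3·y_{n+1}] ⇒ (1 − 2/3z)y_{n+1} = (1 + 1/3z)y_n
  Hence R(z) = (1 + 1/3z)/(1 − 2/3z).

Find x<0 with |R(x)|<1.
x=-1.78: |R|=0.1860
x=-2: |R|=0.1429
x=-10: |R|=0.3043
x=-100: |R|=0.4778
θ=2/3≥1/2 ⇒ |1+1/3x|<|1−2/3x| ∀x<0 ⇒ unbounded interval.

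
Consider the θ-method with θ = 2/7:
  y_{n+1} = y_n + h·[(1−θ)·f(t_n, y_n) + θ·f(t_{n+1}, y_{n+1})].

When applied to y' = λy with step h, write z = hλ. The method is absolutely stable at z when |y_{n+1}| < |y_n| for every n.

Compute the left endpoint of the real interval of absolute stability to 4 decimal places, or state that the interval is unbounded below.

Set f=λy, z=hλ:
  y_{n+1} = y_n + z·[5/7·y_n + 2/7·y_{n+1}] ⇒ (1 − 2/7z)y_{n+1} = (1 + 5/7z)y_n
  R(z) = (1 + 5/7z)/(1 − 2/7z).

Need |R(x)|<1, x<0.
x=-0.71: |R|=0.4097
R=−1: 1+5/7x = −1+2/7x ⇒ -3/7x=2 ⇒ x=2/(-3/7)=-4.6667
Confirm numerically:
  x=-4.059: |R|=0.87942 <1
  x=-3.986: |R|=0.86361 <1
  x=-2.244: |R|=0.36734 <1
  x=-5.260: |R|=1.10160 >1
  x=-5.076: |R|=1.07160 >1
  x=-5.008: |R|=1.06018 >1
So |R|<1 on (-4.6667, 0).

z* = -4.6667.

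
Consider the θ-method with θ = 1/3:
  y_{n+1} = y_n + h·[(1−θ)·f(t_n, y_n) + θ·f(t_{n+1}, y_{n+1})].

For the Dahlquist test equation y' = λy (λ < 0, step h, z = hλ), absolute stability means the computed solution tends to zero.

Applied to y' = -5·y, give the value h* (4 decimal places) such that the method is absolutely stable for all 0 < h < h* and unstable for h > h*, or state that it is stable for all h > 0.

Test eqn y'=λy, z=hλ:
  y_{n+1} = y_n + z·[2/3·y_n + 1/3·y_{n+1}] ⇒ (1 − 1/3z)y_{n+1} = (1 + 2/3z)y_n
  so R(z) = (1 + 2/3z)/(1 − 1/3z).

Boundary: |R(x)|=1, x<0.
x=-0.34: |R|=0.6946
R=−1: 1+2/3x = −1+1/3x ⇒ -1/3x=2 ⇒ x=2/(-1/3)=-6.0000
Confirm numerically:
  x=-5.402: |R|=0.92883 <1
  x=-4.779: |R|=0.84304 <1
  x=-2.873: |R|=0.46756 <1
  x=-6.317: |R|=1.03402 >1
  x=-6.238: |R|=1.02576 >1
Interval (-6.0000, 0).

(-6.0000,0); λ=-5 ⇒ h* = (6)/5 = 1.2000.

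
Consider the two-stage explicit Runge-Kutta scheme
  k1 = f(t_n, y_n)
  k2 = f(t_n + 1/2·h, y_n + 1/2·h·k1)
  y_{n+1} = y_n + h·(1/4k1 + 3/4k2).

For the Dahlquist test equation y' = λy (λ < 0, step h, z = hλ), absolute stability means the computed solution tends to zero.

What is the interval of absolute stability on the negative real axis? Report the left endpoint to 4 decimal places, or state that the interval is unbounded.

(-2.6667, 0).

On y'=λy, z=hλ:
  k1=λy_n ⇒ h·k1=z·y_n;  k2=λ(1+1/2z)y_n ⇒ h·k2=z(1+1/2z)y_n
  y_{n+1}/y_n = 1 + 1/4z + 3/4z(1+1/2z) = 1 + z + 3/8z²
  so R(z) = 1 + z + 3/8z².

Boundary: |R(x)|=1, x<0.
x=-0.32: |R|=0.7184
R=1: x+3/8x²=0 ⇒ x=−8/3=-2.6667; min R=1−1/(4·3/8)=0.3333>−1
Confirm numerically:
  x=-2.357: |R|=0.72629 <1
  x=-2.280: |R|=0.66940 <1
  x=-2.152: |R|=0.58466 <1
  x=-2.926: |R|=1.28455 >1
  x=-2.740: |R|=1.07535 >1
So |R|<1 on (-2.6667, 0).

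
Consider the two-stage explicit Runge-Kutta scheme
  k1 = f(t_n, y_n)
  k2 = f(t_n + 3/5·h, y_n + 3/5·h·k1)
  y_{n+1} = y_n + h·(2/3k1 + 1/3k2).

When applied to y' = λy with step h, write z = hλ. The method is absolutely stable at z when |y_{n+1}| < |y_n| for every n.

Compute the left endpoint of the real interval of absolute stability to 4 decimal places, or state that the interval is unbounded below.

On y'=λy, z=hλ:
  k1=λy_n ⇒ h·k1=z·y_n;  k2=λ(1+3/5z)y_n ⇒ h·k2=z(1+3/5z)y_n
  y_{n+1}/y_n = 1 + 2/3z + 1/3z(1+3/5z) = 1 + z + 1/5z²
  Hence R(z) = 1 + z + 1/5z².

Find x<0 with |R(x)|<1.
x=-1.36: |R|=0.0099
R=1: x+1/5x²=0 ⇒ x=−5=-5.0000; min R=1−1/(4·1/5)=-0.2500>−1
Confirm numerically:
  x=-4.265: |R|=0.37304 <1
  x=-3.880: |R|=0.13088 <1
  x=-3.562: |R|=0.02443 <1
  x=-3.549: |R|=0.02992 <1
  x=-5.350: |R|=1.37450 >1
  x=-5.105: |R|=1.10721 >1
Stable set (-5.0000, 0).

z* = -5.0000.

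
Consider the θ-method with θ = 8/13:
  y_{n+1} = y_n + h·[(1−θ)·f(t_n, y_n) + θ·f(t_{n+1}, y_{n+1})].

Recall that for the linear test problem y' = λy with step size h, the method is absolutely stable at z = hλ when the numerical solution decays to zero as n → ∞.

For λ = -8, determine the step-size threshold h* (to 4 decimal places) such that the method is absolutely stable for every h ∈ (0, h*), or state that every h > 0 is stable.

(−∞, 0) — no finite endpoint. Any h>0 works for λ=-8.

On y'=λy, z=hλ:
  y_{n+1} = y_n + z·[5/13·y_n + 8/13·y_{n+1}] ⇒ (1 − 8/13z)y_{n+1} = (1 + 5/13z)y_n
  ⇒ R(z) = (1 + 5/13z)/(1 − 8/13z).

Solve |R(x)|<1 on ℝ⁻.
x=-1.64: |R|=0.1838
x=-2: |R|=0.1034
x=-10: |R|=0.3978
x=-100: |R|=0.5990
θ=8/13≥1/2 ⇒ |1+5/13x|<|1−8/13x| ∀x<0 ⇒ stable on all of ℝ⁻.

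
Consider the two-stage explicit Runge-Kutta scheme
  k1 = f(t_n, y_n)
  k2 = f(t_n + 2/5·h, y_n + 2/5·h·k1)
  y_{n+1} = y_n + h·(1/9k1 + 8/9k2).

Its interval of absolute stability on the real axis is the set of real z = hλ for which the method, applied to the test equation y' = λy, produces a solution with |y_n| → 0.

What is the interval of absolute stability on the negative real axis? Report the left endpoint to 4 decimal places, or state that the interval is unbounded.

(-2.8125, 0).

Test eqn y'=λy, z=hλ:
  k1=λy_n ⇒ h·k1=z·y_n;  k2=λ(1+2/5z)y_n ⇒ h·k2=z(1+2/5z)y_n
  y_{n+1}/y_n = 1 + 1/9z + 8/9z(1+2/5z) = 1 + z + 16/45z²
  ⇒ R(z) = 1 + z + 16/45z².

Need |R(x)|<1, x<0.
x=-0.71: |R|=0.4692
R=1: x+16/45x²=0 ⇒ x=−45/16=-2.8125; min R=1−1/(4·16/45)=0.2969>−1
Confirm numerically:
  x=-2.357: |R|=0.61827 <1
  x=-2.334: |R|=0.60291 <1
  x=-1.684: |R|=0.32430 <1
  x=-1.310: |R|=0.30017 <1
  x=-3.384: |R|=1.68763 >1
  x=-3.206: |R|=1.44856 >1
  x=-3.179: |R|=1.41426 >1
Interval (-2.8125, 0).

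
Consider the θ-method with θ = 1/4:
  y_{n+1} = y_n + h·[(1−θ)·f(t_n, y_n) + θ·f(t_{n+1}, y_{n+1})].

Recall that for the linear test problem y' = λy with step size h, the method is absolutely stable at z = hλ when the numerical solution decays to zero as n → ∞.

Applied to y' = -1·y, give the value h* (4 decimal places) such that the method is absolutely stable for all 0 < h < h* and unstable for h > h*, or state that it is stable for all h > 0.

Set f=λy, z=hλ:
  y_{n+1} = y_n + z·[3/4·y_n + 1/4·y_{n+1}] ⇒ (1 − 1/4z)y_{n+1} = (1 + 3/4z)y_n
  R(z) = (1 + 3/4z)/(1 − 1/4z).

Boundary: |R(x)|=1, x<0.
x=-1.37: |R|=0.0205
R=−1: 1+3/4x = −1+1/4x ⇒ -1/2x=2 ⇒ x=2/(-1/2)=-4.0000
Confirm numerically:
  x=-2.905: |R|=0.68284 <1
  x=-2.890: |R|=0.67779 <1
  x=-2.329: |R|=0.47195 <1
  x=-4.207: |R|=1.05044 >1
  x=-4.139: |R|=1.03416 >1
So |R|<1 on (-4.0000, 0).

(-4.0000,0); λ=-1 ⇒ h* = (4)/1 = 4.0000.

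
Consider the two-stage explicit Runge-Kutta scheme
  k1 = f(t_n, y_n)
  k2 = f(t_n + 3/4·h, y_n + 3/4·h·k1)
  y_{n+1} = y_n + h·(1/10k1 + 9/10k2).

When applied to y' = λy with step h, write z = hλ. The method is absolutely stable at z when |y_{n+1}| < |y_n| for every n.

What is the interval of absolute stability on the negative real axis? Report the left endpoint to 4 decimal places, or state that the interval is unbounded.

With y'=λy (z=hλ):
  k1=λy_n ⇒ h·k1=z·y_n;  k2=λ(1+3/4z)y_n ⇒ h·k2=z(1+3/4z)y_n
  y_{n+1}/y_n = 1 + 1/10z + 9/10z(1+3/4z) = 1 + z + 27/40z²
  ⇒ R(z) = 1 + z + 27/40z².

Solve |R(x)|<1 on ℝ⁻.
x=-0.43: |R|=0.6948
R=1: x+27/40x²=0 ⇒ x=−40/27=-1.4815; min R=1−1/(4·27/40)=0.6296>−1
Confirm numerically:
  x=-1.458: |R|=0.97689 <1
  x=-1.426: |R|=0.94660 <1
  x=-1.357: |R|=0.88598 <1
  x=-1.132: |R|=0.73296 <1
  x=-2.021: |R|=1.73600 >1
  x=-1.563: |R|=1.08600 >1
So |R|<1 on (-1.4815, 0).

(-1.4815, 0).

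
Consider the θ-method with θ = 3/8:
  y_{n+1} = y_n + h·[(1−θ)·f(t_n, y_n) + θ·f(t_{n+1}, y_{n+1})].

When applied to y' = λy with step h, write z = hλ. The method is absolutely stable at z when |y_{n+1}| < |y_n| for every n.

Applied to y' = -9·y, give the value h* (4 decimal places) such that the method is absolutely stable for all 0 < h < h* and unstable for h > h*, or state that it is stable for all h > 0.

(-8.0000,0); λ=-9 ⇒ h* = (8)/9 = 0.8889.

Test eqn y'=λy, z=hλ:
  y_{n+1} = y_n + z·[5/8·y_n + 3/8·y_{n+1}] ⇒ (1 − 3/8z)y_{n+1} = (1 + 5/8z)y_n
  so R(z) = (1 + 5/8z)/(1 − 3/8z).

Find x<0 with |R(x)|<1.
x=-1.58: |R|=0.0078
R=−1: 1+5/8x = −1+3/8x ⇒ -1/4x=2 ⇒ x=2/(-1/4)=-8.0000
Confirm numerically:
  x=-7.550: |R|=0.97064 <1
  x=-7.379: |R|=0.95879 <1
  x=-7.058: |R|=0.93542 <1
  x=-5.706: |R|=0.81734 <1
  x=-8.556: |R|=1.03303 >1
  x=-8.449: |R|=1.02693 >1
  x=-8.238: |R|=1.01455 >1
Stable set (-8.0000, 0).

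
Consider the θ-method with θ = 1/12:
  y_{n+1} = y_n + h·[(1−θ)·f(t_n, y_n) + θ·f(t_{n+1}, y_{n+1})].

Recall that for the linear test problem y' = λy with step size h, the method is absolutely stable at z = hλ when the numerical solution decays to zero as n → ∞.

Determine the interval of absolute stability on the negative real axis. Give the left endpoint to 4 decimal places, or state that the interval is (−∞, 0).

(-2.4000, 0).

Test eqn y'=λy, z=hλ:
  y_{n+1} = y_n + z·[11/12·y_n + 1/12·y_{n+1}] ⇒ (1 − 1/12z)y_{n+1} = (1 + 11/12z)y_n
  ⇒ R(z) = (1 + 11/12z)/(1 − 1/12z).

Find x<0 with |R(x)|<1.
x=-1.43: |R|=0.2777
R=−1: 1+11/12x = −1+1/12x ⇒ -5/6x=2 ⇒ x=2/(-5/6)=-2.4000
Confirm numerically:
  x=-2.121: |R|=0.80242 <1
  x=-1.946: |R|=0.67446 <1
  x=-1.224: |R|=0.11071 <1
  x=-1.065: |R|=0.02181 <1
  x=-2.555: |R|=1.10649 >1
  x=-2.534: |R|=1.09220 >1
Interval (-2.4000, 0).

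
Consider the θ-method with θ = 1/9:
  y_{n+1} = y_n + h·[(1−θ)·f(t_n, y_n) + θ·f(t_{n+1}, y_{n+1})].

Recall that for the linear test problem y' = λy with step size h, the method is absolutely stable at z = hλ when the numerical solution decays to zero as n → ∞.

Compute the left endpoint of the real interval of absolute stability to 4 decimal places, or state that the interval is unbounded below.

left endpoint -2.5714.

With y'=λy (z=hλ):
  y_{n+1} = y_n + z·[8/9·y_n + 1/9·y_{n+1}] ⇒ (1 − 1/9z)y_{n+1} = (1 + 8/9z)y_n
  R(z) = (1 + 8/9z)/(1 − 1/9z).

Solve |R(x)|<1 on ℝ⁻.
x=-1.38: |R|=0.1965
R=−1: 1+8/9x = −1+1/9x ⇒ -7/9x=2 ⇒ x=2/(-7/9)=-2.5714
Confirm numerically:
  x=-2.529: |R|=0.97424 <1
  x=-1.800: |R|=0.50000 <1
  x=-1.195: |R|=0.05493 <1
  x=-2.933: |R|=1.21210 >1
  x=-2.687: |R|=1.06922 >1
Stable set (-2.5714, 0).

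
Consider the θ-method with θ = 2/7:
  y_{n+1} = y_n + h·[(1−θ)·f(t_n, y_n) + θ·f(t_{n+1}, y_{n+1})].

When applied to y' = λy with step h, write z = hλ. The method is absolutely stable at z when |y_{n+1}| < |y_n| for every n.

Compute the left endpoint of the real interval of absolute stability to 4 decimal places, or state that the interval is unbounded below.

z* = -4.6667.

With y'=λy (z=hλ):
  y_{n+1} = y_n + z·[5/7·y_n + 2/7·y_{n+1}] ⇒ (1 − 2/7z)y_{n+1} = (1 + 5/7z)y_n
  R(z) = (1 + 5/7z)/(1 − 2/7z).

Boundary: |R(x)|=1, x<0.
x=-1.32: |R|=0.0415
R=−1: 1+5/7x = −1+2/7x ⇒ -3/7x=2 ⇒ x=2/(-3/7)=-4.6667
Confirm numerically:
  x=-4.024: |R|=0.87188 <1
  x=-3.605: |R|=0.77586 <1
  x=-2.056: |R|=0.29518 <1
  x=-1.929: |R|=0.24360 <1
  x=-5.232: |R|=1.09711 >1
  x=-5.090: |R|=1.07392 >1
So |R|<1 on (-4.6667, 0).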